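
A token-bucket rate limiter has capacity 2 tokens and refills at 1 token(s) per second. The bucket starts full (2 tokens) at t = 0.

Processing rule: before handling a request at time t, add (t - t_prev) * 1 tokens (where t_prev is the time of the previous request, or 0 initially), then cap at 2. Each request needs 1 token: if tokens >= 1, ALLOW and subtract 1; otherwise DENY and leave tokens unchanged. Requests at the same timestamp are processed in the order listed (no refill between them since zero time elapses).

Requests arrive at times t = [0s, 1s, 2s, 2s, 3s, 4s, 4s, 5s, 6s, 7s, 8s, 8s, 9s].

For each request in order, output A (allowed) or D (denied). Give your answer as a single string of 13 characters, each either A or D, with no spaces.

Answer: AAAAAADAAAADA

Derivation:
Simulating step by step:
  req#1 t=0s: ALLOW
  req#2 t=1s: ALLOW
  req#3 t=2s: ALLOW
  req#4 t=2s: ALLOW
  req#5 t=3s: ALLOW
  req#6 t=4s: ALLOW
  req#7 t=4s: DENY
  req#8 t=5s: ALLOW
  req#9 t=6s: ALLOW
  req#10 t=7s: ALLOW
  req#11 t=8s: ALLOW
  req#12 t=8s: DENY
  req#13 t=9s: ALLOW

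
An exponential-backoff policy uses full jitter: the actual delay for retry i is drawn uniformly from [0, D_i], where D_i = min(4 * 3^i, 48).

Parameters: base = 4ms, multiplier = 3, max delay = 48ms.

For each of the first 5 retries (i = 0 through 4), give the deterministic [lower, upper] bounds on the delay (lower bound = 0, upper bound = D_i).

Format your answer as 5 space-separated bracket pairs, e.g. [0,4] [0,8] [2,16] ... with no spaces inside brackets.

Computing bounds per retry:
  i=0: D_i=min(4*3^0,48)=4, bounds=[0,4]
  i=1: D_i=min(4*3^1,48)=12, bounds=[0,12]
  i=2: D_i=min(4*3^2,48)=36, bounds=[0,36]
  i=3: D_i=min(4*3^3,48)=48, bounds=[0,48]
  i=4: D_i=min(4*3^4,48)=48, bounds=[0,48]

Answer: [0,4] [0,12] [0,36] [0,48] [0,48]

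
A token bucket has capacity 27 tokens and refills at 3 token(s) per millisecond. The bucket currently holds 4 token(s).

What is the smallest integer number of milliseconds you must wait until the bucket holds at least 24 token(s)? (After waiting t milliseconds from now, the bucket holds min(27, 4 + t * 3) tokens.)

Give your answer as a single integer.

Answer: 7

Derivation:
Need 4 + t * 3 >= 24, so t >= 20/3.
Smallest integer t = ceil(20/3) = 7.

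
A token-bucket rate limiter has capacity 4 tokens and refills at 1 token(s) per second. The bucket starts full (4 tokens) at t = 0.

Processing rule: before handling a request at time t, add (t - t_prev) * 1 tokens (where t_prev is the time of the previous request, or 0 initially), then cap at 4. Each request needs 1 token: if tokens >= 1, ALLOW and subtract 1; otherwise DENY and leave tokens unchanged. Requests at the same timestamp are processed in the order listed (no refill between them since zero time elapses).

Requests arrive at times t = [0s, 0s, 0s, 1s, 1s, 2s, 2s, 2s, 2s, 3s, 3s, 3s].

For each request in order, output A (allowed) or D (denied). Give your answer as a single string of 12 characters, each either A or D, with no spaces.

Answer: AAAAAADDDADD

Derivation:
Simulating step by step:
  req#1 t=0s: ALLOW
  req#2 t=0s: ALLOW
  req#3 t=0s: ALLOW
  req#4 t=1s: ALLOW
  req#5 t=1s: ALLOW
  req#6 t=2s: ALLOW
  req#7 t=2s: DENY
  req#8 t=2s: DENY
  req#9 t=2s: DENY
  req#10 t=3s: ALLOW
  req#11 t=3s: DENY
  req#12 t=3s: DENY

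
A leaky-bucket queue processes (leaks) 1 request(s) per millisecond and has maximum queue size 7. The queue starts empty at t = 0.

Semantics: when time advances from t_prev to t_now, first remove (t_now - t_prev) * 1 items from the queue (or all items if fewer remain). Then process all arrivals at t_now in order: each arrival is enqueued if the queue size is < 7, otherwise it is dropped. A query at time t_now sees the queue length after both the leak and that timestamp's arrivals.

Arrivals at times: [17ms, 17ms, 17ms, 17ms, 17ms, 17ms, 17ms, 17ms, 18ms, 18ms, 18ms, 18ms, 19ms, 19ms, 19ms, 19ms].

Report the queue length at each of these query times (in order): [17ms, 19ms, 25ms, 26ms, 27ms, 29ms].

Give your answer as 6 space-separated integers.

Answer: 7 7 1 0 0 0

Derivation:
Queue lengths at query times:
  query t=17ms: backlog = 7
  query t=19ms: backlog = 7
  query t=25ms: backlog = 1
  query t=26ms: backlog = 0
  query t=27ms: backlog = 0
  query t=29ms: backlog = 0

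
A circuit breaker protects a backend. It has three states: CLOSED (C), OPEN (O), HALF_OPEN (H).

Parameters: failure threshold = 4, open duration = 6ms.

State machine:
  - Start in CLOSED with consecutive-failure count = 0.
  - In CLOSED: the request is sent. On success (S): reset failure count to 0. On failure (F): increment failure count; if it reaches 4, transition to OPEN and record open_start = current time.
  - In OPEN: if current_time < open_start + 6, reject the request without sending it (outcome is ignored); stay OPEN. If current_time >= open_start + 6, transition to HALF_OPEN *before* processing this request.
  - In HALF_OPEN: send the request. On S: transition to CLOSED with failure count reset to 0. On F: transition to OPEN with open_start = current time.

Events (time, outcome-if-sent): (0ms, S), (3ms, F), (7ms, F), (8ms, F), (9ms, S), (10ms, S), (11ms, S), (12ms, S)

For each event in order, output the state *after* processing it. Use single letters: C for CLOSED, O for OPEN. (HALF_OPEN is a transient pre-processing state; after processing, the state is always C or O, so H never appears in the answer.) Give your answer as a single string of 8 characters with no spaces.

Answer: CCCCCCCC

Derivation:
State after each event:
  event#1 t=0ms outcome=S: state=CLOSED
  event#2 t=3ms outcome=F: state=CLOSED
  event#3 t=7ms outcome=F: state=CLOSED
  event#4 t=8ms outcome=F: state=CLOSED
  event#5 t=9ms outcome=S: state=CLOSED
  event#6 t=10ms outcome=S: state=CLOSED
  event#7 t=11ms outcome=S: state=CLOSED
  event#8 t=12ms outcome=S: state=CLOSED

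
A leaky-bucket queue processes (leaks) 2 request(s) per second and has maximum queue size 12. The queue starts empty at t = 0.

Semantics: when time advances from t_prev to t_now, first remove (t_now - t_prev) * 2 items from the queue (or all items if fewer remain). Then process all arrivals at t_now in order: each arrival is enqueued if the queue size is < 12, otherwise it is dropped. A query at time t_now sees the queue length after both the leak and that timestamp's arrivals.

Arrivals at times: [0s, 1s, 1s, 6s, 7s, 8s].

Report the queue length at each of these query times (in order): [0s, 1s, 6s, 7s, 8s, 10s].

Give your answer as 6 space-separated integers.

Queue lengths at query times:
  query t=0s: backlog = 1
  query t=1s: backlog = 2
  query t=6s: backlog = 1
  query t=7s: backlog = 1
  query t=8s: backlog = 1
  query t=10s: backlog = 0

Answer: 1 2 1 1 1 0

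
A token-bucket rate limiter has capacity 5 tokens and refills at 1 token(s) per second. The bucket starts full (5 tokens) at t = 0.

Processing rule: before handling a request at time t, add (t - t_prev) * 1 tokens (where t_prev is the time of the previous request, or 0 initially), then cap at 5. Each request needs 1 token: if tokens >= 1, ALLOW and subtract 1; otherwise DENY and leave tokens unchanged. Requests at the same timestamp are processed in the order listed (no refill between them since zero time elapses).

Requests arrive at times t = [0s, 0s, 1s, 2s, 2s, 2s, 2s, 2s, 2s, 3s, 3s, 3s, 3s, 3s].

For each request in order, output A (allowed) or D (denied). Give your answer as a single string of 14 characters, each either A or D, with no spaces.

Simulating step by step:
  req#1 t=0s: ALLOW
  req#2 t=0s: ALLOW
  req#3 t=1s: ALLOW
  req#4 t=2s: ALLOW
  req#5 t=2s: ALLOW
  req#6 t=2s: ALLOW
  req#7 t=2s: ALLOW
  req#8 t=2s: DENY
  req#9 t=2s: DENY
  req#10 t=3s: ALLOW
  req#11 t=3s: DENY
  req#12 t=3s: DENY
  req#13 t=3s: DENY
  req#14 t=3s: DENY

Answer: AAAAAAADDADDDD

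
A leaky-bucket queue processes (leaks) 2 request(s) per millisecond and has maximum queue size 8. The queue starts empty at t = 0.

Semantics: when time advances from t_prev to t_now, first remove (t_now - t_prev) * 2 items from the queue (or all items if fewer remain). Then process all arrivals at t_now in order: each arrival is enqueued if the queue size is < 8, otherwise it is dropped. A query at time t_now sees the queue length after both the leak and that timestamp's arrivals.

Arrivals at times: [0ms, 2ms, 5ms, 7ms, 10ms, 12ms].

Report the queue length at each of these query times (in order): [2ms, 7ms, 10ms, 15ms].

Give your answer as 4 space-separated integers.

Queue lengths at query times:
  query t=2ms: backlog = 1
  query t=7ms: backlog = 1
  query t=10ms: backlog = 1
  query t=15ms: backlog = 0

Answer: 1 1 1 0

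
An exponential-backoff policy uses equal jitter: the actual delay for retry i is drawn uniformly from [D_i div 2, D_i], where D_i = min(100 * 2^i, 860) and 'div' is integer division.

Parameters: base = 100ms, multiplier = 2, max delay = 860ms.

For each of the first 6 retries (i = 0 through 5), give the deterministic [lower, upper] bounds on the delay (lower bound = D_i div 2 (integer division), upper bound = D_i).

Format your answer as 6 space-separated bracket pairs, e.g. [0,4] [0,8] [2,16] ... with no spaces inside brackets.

Computing bounds per retry:
  i=0: D_i=min(100*2^0,860)=100, bounds=[50,100]
  i=1: D_i=min(100*2^1,860)=200, bounds=[100,200]
  i=2: D_i=min(100*2^2,860)=400, bounds=[200,400]
  i=3: D_i=min(100*2^3,860)=800, bounds=[400,800]
  i=4: D_i=min(100*2^4,860)=860, bounds=[430,860]
  i=5: D_i=min(100*2^5,860)=860, bounds=[430,860]

Answer: [50,100] [100,200] [200,400] [400,800] [430,860] [430,860]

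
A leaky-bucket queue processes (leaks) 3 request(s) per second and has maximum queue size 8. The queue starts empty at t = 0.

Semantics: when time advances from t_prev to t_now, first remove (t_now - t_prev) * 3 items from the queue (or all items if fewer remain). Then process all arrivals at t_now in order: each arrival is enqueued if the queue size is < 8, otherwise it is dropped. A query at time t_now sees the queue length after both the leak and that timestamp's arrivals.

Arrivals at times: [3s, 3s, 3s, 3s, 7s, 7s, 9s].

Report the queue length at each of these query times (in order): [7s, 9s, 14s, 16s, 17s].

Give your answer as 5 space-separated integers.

Queue lengths at query times:
  query t=7s: backlog = 2
  query t=9s: backlog = 1
  query t=14s: backlog = 0
  query t=16s: backlog = 0
  query t=17s: backlog = 0

Answer: 2 1 0 0 0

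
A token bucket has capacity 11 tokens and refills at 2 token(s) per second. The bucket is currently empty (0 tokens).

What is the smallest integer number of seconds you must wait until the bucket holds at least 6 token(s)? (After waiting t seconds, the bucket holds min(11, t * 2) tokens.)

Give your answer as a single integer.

Need t * 2 >= 6, so t >= 6/2.
Smallest integer t = ceil(6/2) = 3.

Answer: 3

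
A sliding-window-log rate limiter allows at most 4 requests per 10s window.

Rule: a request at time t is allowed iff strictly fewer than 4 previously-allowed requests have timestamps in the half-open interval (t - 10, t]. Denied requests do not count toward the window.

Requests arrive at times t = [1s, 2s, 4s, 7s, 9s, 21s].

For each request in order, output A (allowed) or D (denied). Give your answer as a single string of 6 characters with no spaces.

Tracking allowed requests in the window:
  req#1 t=1s: ALLOW
  req#2 t=2s: ALLOW
  req#3 t=4s: ALLOW
  req#4 t=7s: ALLOW
  req#5 t=9s: DENY
  req#6 t=21s: ALLOW

Answer: AAAADA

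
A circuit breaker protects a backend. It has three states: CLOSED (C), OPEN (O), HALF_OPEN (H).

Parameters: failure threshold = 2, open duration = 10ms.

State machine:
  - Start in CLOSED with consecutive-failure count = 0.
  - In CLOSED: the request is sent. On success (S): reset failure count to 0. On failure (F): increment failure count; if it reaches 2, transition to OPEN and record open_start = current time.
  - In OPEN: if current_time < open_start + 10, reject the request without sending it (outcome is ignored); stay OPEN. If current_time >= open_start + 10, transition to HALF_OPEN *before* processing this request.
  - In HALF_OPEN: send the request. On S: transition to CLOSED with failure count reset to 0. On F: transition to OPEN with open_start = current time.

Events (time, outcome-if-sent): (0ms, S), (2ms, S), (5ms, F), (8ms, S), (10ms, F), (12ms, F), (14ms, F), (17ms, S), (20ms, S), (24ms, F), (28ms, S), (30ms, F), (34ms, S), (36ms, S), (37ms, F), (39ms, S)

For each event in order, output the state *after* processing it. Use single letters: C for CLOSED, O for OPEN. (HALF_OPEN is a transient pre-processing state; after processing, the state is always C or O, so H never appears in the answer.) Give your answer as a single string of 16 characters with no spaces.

Answer: CCCCCOOOOOOOCCCC

Derivation:
State after each event:
  event#1 t=0ms outcome=S: state=CLOSED
  event#2 t=2ms outcome=S: state=CLOSED
  event#3 t=5ms outcome=F: state=CLOSED
  event#4 t=8ms outcome=S: state=CLOSED
  event#5 t=10ms outcome=F: state=CLOSED
  event#6 t=12ms outcome=F: state=OPEN
  event#7 t=14ms outcome=F: state=OPEN
  event#8 t=17ms outcome=S: state=OPEN
  event#9 t=20ms outcome=S: state=OPEN
  event#10 t=24ms outcome=F: state=OPEN
  event#11 t=28ms outcome=S: state=OPEN
  event#12 t=30ms outcome=F: state=OPEN
  event#13 t=34ms outcome=S: state=CLOSED
  event#14 t=36ms outcome=S: state=CLOSED
  event#15 t=37ms outcome=F: state=CLOSED
  event#16 t=39ms outcome=S: state=CLOSED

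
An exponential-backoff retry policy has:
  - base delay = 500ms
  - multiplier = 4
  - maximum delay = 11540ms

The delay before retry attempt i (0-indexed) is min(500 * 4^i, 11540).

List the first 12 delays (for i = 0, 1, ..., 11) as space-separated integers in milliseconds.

Computing each delay:
  i=0: min(500*4^0, 11540) = 500
  i=1: min(500*4^1, 11540) = 2000
  i=2: min(500*4^2, 11540) = 8000
  i=3: min(500*4^3, 11540) = 11540
  i=4: min(500*4^4, 11540) = 11540
  i=5: min(500*4^5, 11540) = 11540
  i=6: min(500*4^6, 11540) = 11540
  i=7: min(500*4^7, 11540) = 11540
  i=8: min(500*4^8, 11540) = 11540
  i=9: min(500*4^9, 11540) = 11540
  i=10: min(500*4^10, 11540) = 11540
  i=11: min(500*4^11, 11540) = 11540

Answer: 500 2000 8000 11540 11540 11540 11540 11540 11540 11540 11540 11540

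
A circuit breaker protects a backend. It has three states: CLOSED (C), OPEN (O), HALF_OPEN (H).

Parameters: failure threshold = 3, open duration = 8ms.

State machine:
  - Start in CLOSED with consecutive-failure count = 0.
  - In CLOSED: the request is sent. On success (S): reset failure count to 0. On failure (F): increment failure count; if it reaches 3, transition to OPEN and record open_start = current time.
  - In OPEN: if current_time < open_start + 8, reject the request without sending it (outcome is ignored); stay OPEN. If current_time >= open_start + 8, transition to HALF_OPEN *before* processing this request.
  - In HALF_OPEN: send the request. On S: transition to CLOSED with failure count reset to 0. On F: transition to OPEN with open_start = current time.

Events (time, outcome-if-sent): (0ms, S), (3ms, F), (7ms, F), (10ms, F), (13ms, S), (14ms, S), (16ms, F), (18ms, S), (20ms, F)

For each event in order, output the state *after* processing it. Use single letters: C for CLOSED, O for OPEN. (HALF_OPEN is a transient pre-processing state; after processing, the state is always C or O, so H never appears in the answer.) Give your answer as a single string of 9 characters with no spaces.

State after each event:
  event#1 t=0ms outcome=S: state=CLOSED
  event#2 t=3ms outcome=F: state=CLOSED
  event#3 t=7ms outcome=F: state=CLOSED
  event#4 t=10ms outcome=F: state=OPEN
  event#5 t=13ms outcome=S: state=OPEN
  event#6 t=14ms outcome=S: state=OPEN
  event#7 t=16ms outcome=F: state=OPEN
  event#8 t=18ms outcome=S: state=CLOSED
  event#9 t=20ms outcome=F: state=CLOSED

Answer: CCCOOOOCC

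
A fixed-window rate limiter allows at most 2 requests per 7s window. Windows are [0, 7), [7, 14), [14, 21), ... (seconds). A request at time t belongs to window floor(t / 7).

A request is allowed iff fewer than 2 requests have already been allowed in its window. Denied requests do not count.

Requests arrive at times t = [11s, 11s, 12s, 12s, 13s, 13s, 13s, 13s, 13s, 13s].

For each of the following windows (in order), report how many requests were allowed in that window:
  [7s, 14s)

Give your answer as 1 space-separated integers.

Processing requests:
  req#1 t=11s (window 1): ALLOW
  req#2 t=11s (window 1): ALLOW
  req#3 t=12s (window 1): DENY
  req#4 t=12s (window 1): DENY
  req#5 t=13s (window 1): DENY
  req#6 t=13s (window 1): DENY
  req#7 t=13s (window 1): DENY
  req#8 t=13s (window 1): DENY
  req#9 t=13s (window 1): DENY
  req#10 t=13s (window 1): DENY

Allowed counts by window: 2

Answer: 2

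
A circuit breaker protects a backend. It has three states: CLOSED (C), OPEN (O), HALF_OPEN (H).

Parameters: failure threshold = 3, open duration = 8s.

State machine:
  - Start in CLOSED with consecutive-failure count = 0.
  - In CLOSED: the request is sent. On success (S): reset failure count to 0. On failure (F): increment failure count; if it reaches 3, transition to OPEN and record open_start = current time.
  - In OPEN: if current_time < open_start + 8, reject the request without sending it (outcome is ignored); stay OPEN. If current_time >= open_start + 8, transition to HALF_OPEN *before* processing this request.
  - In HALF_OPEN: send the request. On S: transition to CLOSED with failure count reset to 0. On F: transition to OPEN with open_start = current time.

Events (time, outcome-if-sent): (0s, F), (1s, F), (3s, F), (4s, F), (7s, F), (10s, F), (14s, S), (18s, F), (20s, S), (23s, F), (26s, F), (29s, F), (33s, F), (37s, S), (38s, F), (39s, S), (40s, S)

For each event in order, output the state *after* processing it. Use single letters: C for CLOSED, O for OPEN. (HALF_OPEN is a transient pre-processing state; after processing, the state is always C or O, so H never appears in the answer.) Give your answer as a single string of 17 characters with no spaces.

Answer: CCOOOOCCCCCOOCCCC

Derivation:
State after each event:
  event#1 t=0s outcome=F: state=CLOSED
  event#2 t=1s outcome=F: state=CLOSED
  event#3 t=3s outcome=F: state=OPEN
  event#4 t=4s outcome=F: state=OPEN
  event#5 t=7s outcome=F: state=OPEN
  event#6 t=10s outcome=F: state=OPEN
  event#7 t=14s outcome=S: state=CLOSED
  event#8 t=18s outcome=F: state=CLOSED
  event#9 t=20s outcome=S: state=CLOSED
  event#10 t=23s outcome=F: state=CLOSED
  event#11 t=26s outcome=F: state=CLOSED
  event#12 t=29s outcome=F: state=OPEN
  event#13 t=33s outcome=F: state=OPEN
  event#14 t=37s outcome=S: state=CLOSED
  event#15 t=38s outcome=F: state=CLOSED
  event#16 t=39s outcome=S: state=CLOSED
  event#17 t=40s outcome=S: state=CLOSED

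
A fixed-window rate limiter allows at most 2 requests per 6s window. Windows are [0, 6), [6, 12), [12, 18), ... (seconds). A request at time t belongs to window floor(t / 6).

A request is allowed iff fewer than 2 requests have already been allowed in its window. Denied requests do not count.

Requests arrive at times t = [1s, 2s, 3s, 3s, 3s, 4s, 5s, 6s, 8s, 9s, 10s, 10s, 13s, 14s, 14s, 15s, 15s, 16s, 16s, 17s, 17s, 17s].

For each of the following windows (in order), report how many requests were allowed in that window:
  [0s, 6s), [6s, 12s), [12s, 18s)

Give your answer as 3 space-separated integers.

Answer: 2 2 2

Derivation:
Processing requests:
  req#1 t=1s (window 0): ALLOW
  req#2 t=2s (window 0): ALLOW
  req#3 t=3s (window 0): DENY
  req#4 t=3s (window 0): DENY
  req#5 t=3s (window 0): DENY
  req#6 t=4s (window 0): DENY
  req#7 t=5s (window 0): DENY
  req#8 t=6s (window 1): ALLOW
  req#9 t=8s (window 1): ALLOW
  req#10 t=9s (window 1): DENY
  req#11 t=10s (window 1): DENY
  req#12 t=10s (window 1): DENY
  req#13 t=13s (window 2): ALLOW
  req#14 t=14s (window 2): ALLOW
  req#15 t=14s (window 2): DENY
  req#16 t=15s (window 2): DENY
  req#17 t=15s (window 2): DENY
  req#18 t=16s (window 2): DENY
  req#19 t=16s (window 2): DENY
  req#20 t=17s (window 2): DENY
  req#21 t=17s (window 2): DENY
  req#22 t=17s (window 2): DENY

Allowed counts by window: 2 2 2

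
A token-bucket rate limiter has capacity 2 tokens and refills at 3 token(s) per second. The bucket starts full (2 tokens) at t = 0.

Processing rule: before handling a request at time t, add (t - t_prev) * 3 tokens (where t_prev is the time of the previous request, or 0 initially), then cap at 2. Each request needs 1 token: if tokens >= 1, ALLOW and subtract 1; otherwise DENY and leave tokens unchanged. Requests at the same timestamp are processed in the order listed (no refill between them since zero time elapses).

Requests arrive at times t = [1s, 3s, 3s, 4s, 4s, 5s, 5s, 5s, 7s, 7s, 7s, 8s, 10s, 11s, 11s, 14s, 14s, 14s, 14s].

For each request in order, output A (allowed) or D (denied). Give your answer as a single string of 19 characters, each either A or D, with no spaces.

Simulating step by step:
  req#1 t=1s: ALLOW
  req#2 t=3s: ALLOW
  req#3 t=3s: ALLOW
  req#4 t=4s: ALLOW
  req#5 t=4s: ALLOW
  req#6 t=5s: ALLOW
  req#7 t=5s: ALLOW
  req#8 t=5s: DENY
  req#9 t=7s: ALLOW
  req#10 t=7s: ALLOW
  req#11 t=7s: DENY
  req#12 t=8s: ALLOW
  req#13 t=10s: ALLOW
  req#14 t=11s: ALLOW
  req#15 t=11s: ALLOW
  req#16 t=14s: ALLOW
  req#17 t=14s: ALLOW
  req#18 t=14s: DENY
  req#19 t=14s: DENY

Answer: AAAAAAADAADAAAAAADD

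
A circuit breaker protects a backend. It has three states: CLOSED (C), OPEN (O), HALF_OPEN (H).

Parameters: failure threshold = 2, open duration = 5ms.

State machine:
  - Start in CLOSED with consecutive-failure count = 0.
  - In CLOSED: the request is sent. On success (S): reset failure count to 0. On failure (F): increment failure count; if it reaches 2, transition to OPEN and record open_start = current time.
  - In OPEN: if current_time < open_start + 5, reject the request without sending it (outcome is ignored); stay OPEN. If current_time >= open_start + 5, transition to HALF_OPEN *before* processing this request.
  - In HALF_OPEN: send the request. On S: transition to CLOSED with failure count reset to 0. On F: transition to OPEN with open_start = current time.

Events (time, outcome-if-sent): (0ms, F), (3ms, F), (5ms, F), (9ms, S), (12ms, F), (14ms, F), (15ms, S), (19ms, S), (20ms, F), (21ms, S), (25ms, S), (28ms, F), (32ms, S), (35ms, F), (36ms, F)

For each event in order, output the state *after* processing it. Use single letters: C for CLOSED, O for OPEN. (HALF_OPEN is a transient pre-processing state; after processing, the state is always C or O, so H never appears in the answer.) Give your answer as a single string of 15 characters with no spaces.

Answer: COOCCOOCCCCCCCO

Derivation:
State after each event:
  event#1 t=0ms outcome=F: state=CLOSED
  event#2 t=3ms outcome=F: state=OPEN
  event#3 t=5ms outcome=F: state=OPEN
  event#4 t=9ms outcome=S: state=CLOSED
  event#5 t=12ms outcome=F: state=CLOSED
  event#6 t=14ms outcome=F: state=OPEN
  event#7 t=15ms outcome=S: state=OPEN
  event#8 t=19ms outcome=S: state=CLOSED
  event#9 t=20ms outcome=F: state=CLOSED
  event#10 t=21ms outcome=S: state=CLOSED
  event#11 t=25ms outcome=S: state=CLOSED
  event#12 t=28ms outcome=F: state=CLOSED
  event#13 t=32ms outcome=S: state=CLOSED
  event#14 t=35ms outcome=F: state=CLOSED
  event#15 t=36ms outcome=F: state=OPEN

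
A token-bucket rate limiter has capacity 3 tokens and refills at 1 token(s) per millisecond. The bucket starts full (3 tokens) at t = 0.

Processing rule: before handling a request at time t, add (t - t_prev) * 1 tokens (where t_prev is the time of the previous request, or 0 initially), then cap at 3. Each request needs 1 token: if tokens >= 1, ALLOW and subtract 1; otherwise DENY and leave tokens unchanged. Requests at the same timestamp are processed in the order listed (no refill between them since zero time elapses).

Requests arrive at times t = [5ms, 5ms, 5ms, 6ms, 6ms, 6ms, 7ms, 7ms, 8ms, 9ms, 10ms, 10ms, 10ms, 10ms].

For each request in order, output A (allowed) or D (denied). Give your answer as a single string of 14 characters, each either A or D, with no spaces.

Simulating step by step:
  req#1 t=5ms: ALLOW
  req#2 t=5ms: ALLOW
  req#3 t=5ms: ALLOW
  req#4 t=6ms: ALLOW
  req#5 t=6ms: DENY
  req#6 t=6ms: DENY
  req#7 t=7ms: ALLOW
  req#8 t=7ms: DENY
  req#9 t=8ms: ALLOW
  req#10 t=9ms: ALLOW
  req#11 t=10ms: ALLOW
  req#12 t=10ms: DENY
  req#13 t=10ms: DENY
  req#14 t=10ms: DENY

Answer: AAAADDADAAADDD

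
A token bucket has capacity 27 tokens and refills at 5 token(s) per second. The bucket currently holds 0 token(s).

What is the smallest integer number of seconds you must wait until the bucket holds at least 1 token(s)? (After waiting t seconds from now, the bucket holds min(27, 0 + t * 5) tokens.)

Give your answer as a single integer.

Answer: 1

Derivation:
Need 0 + t * 5 >= 1, so t >= 1/5.
Smallest integer t = ceil(1/5) = 1.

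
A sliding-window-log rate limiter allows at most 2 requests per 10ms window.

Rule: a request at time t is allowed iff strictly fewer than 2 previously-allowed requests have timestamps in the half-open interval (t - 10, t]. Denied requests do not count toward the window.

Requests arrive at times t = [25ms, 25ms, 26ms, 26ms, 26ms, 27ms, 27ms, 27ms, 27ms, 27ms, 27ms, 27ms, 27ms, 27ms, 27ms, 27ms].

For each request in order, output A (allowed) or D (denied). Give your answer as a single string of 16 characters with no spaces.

Answer: AADDDDDDDDDDDDDD

Derivation:
Tracking allowed requests in the window:
  req#1 t=25ms: ALLOW
  req#2 t=25ms: ALLOW
  req#3 t=26ms: DENY
  req#4 t=26ms: DENY
  req#5 t=26ms: DENY
  req#6 t=27ms: DENY
  req#7 t=27ms: DENY
  req#8 t=27ms: DENY
  req#9 t=27ms: DENY
  req#10 t=27ms: DENY
  req#11 t=27ms: DENY
  req#12 t=27ms: DENY
  req#13 t=27ms: DENY
  req#14 t=27ms: DENY
  req#15 t=27ms: DENY
  req#16 t=27ms: DENY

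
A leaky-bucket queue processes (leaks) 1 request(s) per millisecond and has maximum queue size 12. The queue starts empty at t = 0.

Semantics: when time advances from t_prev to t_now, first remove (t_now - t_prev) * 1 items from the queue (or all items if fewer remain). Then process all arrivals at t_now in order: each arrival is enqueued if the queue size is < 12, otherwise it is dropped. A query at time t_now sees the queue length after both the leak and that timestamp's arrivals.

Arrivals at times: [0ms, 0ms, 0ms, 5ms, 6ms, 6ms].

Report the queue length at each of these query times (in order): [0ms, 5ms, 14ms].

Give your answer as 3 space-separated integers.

Queue lengths at query times:
  query t=0ms: backlog = 3
  query t=5ms: backlog = 1
  query t=14ms: backlog = 0

Answer: 3 1 0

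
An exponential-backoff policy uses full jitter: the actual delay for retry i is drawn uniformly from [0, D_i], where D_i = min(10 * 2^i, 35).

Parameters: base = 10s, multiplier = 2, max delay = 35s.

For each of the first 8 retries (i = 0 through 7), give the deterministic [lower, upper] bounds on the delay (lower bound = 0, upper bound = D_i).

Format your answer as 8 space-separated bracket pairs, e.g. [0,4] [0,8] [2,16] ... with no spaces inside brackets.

Computing bounds per retry:
  i=0: D_i=min(10*2^0,35)=10, bounds=[0,10]
  i=1: D_i=min(10*2^1,35)=20, bounds=[0,20]
  i=2: D_i=min(10*2^2,35)=35, bounds=[0,35]
  i=3: D_i=min(10*2^3,35)=35, bounds=[0,35]
  i=4: D_i=min(10*2^4,35)=35, bounds=[0,35]
  i=5: D_i=min(10*2^5,35)=35, bounds=[0,35]
  i=6: D_i=min(10*2^6,35)=35, bounds=[0,35]
  i=7: D_i=min(10*2^7,35)=35, bounds=[0,35]

Answer: [0,10] [0,20] [0,35] [0,35] [0,35] [0,35] [0,35] [0,35]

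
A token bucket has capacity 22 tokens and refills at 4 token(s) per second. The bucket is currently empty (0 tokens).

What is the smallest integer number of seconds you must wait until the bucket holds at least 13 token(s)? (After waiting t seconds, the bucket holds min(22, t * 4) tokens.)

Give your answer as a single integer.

Answer: 4

Derivation:
Need t * 4 >= 13, so t >= 13/4.
Smallest integer t = ceil(13/4) = 4.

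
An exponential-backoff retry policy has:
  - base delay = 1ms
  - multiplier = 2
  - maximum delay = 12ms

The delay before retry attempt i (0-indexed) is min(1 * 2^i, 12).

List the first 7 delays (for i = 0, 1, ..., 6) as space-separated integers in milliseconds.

Computing each delay:
  i=0: min(1*2^0, 12) = 1
  i=1: min(1*2^1, 12) = 2
  i=2: min(1*2^2, 12) = 4
  i=3: min(1*2^3, 12) = 8
  i=4: min(1*2^4, 12) = 12
  i=5: min(1*2^5, 12) = 12
  i=6: min(1*2^6, 12) = 12

Answer: 1 2 4 8 12 12 12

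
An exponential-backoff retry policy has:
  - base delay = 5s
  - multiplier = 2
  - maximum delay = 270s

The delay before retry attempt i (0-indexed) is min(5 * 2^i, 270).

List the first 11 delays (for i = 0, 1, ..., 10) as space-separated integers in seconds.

Computing each delay:
  i=0: min(5*2^0, 270) = 5
  i=1: min(5*2^1, 270) = 10
  i=2: min(5*2^2, 270) = 20
  i=3: min(5*2^3, 270) = 40
  i=4: min(5*2^4, 270) = 80
  i=5: min(5*2^5, 270) = 160
  i=6: min(5*2^6, 270) = 270
  i=7: min(5*2^7, 270) = 270
  i=8: min(5*2^8, 270) = 270
  i=9: min(5*2^9, 270) = 270
  i=10: min(5*2^10, 270) = 270

Answer: 5 10 20 40 80 160 270 270 270 270 270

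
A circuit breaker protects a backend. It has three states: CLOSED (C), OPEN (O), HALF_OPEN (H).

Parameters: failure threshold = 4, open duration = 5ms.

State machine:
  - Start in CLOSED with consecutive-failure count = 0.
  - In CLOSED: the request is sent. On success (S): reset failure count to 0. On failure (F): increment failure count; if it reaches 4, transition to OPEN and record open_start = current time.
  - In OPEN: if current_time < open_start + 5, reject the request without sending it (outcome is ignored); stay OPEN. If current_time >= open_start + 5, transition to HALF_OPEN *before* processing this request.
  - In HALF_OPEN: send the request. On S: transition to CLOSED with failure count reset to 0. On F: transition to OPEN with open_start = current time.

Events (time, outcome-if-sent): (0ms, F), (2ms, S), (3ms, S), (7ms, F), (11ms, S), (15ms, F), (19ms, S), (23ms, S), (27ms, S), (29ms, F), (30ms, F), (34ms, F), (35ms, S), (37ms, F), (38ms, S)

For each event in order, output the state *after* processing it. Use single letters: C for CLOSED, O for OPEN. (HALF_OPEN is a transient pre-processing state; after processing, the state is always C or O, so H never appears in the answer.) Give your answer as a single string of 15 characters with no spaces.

Answer: CCCCCCCCCCCCCCC

Derivation:
State after each event:
  event#1 t=0ms outcome=F: state=CLOSED
  event#2 t=2ms outcome=S: state=CLOSED
  event#3 t=3ms outcome=S: state=CLOSED
  event#4 t=7ms outcome=F: state=CLOSED
  event#5 t=11ms outcome=S: state=CLOSED
  event#6 t=15ms outcome=F: state=CLOSED
  event#7 t=19ms outcome=S: state=CLOSED
  event#8 t=23ms outcome=S: state=CLOSED
  event#9 t=27ms outcome=S: state=CLOSED
  event#10 t=29ms outcome=F: state=CLOSED
  event#11 t=30ms outcome=F: state=CLOSED
  event#12 t=34ms outcome=F: state=CLOSED
  event#13 t=35ms outcome=S: state=CLOSED
  event#14 t=37ms outcome=F: state=CLOSED
  event#15 t=38ms outcome=S: state=CLOSED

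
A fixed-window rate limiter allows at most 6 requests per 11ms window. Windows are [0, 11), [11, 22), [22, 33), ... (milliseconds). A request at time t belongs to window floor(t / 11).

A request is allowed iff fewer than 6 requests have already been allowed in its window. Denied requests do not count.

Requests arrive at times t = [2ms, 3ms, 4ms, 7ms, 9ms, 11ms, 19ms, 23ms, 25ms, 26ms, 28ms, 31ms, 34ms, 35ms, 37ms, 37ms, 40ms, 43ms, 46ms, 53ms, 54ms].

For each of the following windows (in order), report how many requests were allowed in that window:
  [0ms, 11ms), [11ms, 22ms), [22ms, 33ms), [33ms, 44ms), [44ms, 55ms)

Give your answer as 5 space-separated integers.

Answer: 5 2 5 6 3

Derivation:
Processing requests:
  req#1 t=2ms (window 0): ALLOW
  req#2 t=3ms (window 0): ALLOW
  req#3 t=4ms (window 0): ALLOW
  req#4 t=7ms (window 0): ALLOW
  req#5 t=9ms (window 0): ALLOW
  req#6 t=11ms (window 1): ALLOW
  req#7 t=19ms (window 1): ALLOW
  req#8 t=23ms (window 2): ALLOW
  req#9 t=25ms (window 2): ALLOW
  req#10 t=26ms (window 2): ALLOW
  req#11 t=28ms (window 2): ALLOW
  req#12 t=31ms (window 2): ALLOW
  req#13 t=34ms (window 3): ALLOW
  req#14 t=35ms (window 3): ALLOW
  req#15 t=37ms (window 3): ALLOW
  req#16 t=37ms (window 3): ALLOW
  req#17 t=40ms (window 3): ALLOW
  req#18 t=43ms (window 3): ALLOW
  req#19 t=46ms (window 4): ALLOW
  req#20 t=53ms (window 4): ALLOW
  req#21 t=54ms (window 4): ALLOW

Allowed counts by window: 5 2 5 6 3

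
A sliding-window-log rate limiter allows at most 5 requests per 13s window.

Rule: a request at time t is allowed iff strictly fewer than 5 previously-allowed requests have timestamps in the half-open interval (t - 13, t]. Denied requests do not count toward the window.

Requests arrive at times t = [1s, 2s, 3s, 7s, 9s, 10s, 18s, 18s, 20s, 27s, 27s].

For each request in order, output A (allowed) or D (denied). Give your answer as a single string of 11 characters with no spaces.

Answer: AAAAADAAAAA

Derivation:
Tracking allowed requests in the window:
  req#1 t=1s: ALLOW
  req#2 t=2s: ALLOW
  req#3 t=3s: ALLOW
  req#4 t=7s: ALLOW
  req#5 t=9s: ALLOW
  req#6 t=10s: DENY
  req#7 t=18s: ALLOW
  req#8 t=18s: ALLOW
  req#9 t=20s: ALLOW
  req#10 t=27s: ALLOW
  req#11 t=27s: ALLOW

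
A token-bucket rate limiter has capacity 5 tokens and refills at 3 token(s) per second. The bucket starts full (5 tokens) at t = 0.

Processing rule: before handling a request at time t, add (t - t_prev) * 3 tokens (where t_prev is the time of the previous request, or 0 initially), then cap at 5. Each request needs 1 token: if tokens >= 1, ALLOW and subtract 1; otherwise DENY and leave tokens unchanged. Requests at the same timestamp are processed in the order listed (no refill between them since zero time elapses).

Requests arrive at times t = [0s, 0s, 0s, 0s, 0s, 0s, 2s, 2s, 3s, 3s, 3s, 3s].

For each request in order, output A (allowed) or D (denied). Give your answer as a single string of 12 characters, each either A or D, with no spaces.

Simulating step by step:
  req#1 t=0s: ALLOW
  req#2 t=0s: ALLOW
  req#3 t=0s: ALLOW
  req#4 t=0s: ALLOW
  req#5 t=0s: ALLOW
  req#6 t=0s: DENY
  req#7 t=2s: ALLOW
  req#8 t=2s: ALLOW
  req#9 t=3s: ALLOW
  req#10 t=3s: ALLOW
  req#11 t=3s: ALLOW
  req#12 t=3s: ALLOW

Answer: AAAAADAAAAAA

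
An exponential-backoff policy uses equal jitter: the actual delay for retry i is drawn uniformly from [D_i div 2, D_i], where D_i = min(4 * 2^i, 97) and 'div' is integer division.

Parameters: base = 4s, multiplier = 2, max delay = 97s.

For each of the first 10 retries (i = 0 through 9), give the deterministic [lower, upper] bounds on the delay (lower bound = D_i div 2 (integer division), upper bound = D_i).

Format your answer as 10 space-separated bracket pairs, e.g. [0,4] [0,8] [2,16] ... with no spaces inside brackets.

Computing bounds per retry:
  i=0: D_i=min(4*2^0,97)=4, bounds=[2,4]
  i=1: D_i=min(4*2^1,97)=8, bounds=[4,8]
  i=2: D_i=min(4*2^2,97)=16, bounds=[8,16]
  i=3: D_i=min(4*2^3,97)=32, bounds=[16,32]
  i=4: D_i=min(4*2^4,97)=64, bounds=[32,64]
  i=5: D_i=min(4*2^5,97)=97, bounds=[48,97]
  i=6: D_i=min(4*2^6,97)=97, bounds=[48,97]
  i=7: D_i=min(4*2^7,97)=97, bounds=[48,97]
  i=8: D_i=min(4*2^8,97)=97, bounds=[48,97]
  i=9: D_i=min(4*2^9,97)=97, bounds=[48,97]

Answer: [2,4] [4,8] [8,16] [16,32] [32,64] [48,97] [48,97] [48,97] [48,97] [48,97]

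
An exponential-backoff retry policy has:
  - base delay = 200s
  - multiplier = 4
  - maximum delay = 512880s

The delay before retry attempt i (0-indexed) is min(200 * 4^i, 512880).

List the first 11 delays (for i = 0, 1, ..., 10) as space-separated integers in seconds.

Answer: 200 800 3200 12800 51200 204800 512880 512880 512880 512880 512880

Derivation:
Computing each delay:
  i=0: min(200*4^0, 512880) = 200
  i=1: min(200*4^1, 512880) = 800
  i=2: min(200*4^2, 512880) = 3200
  i=3: min(200*4^3, 512880) = 12800
  i=4: min(200*4^4, 512880) = 51200
  i=5: min(200*4^5, 512880) = 204800
  i=6: min(200*4^6, 512880) = 512880
  i=7: min(200*4^7, 512880) = 512880
  i=8: min(200*4^8, 512880) = 512880
  i=9: min(200*4^9, 512880) = 512880
  i=10: min(200*4^10, 512880) = 512880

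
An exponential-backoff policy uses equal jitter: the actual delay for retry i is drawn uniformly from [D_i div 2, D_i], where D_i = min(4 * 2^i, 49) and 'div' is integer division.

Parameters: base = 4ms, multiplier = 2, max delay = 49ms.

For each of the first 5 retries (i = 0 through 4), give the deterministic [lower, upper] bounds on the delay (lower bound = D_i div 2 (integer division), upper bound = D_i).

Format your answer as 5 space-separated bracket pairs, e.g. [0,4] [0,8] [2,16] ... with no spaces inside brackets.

Computing bounds per retry:
  i=0: D_i=min(4*2^0,49)=4, bounds=[2,4]
  i=1: D_i=min(4*2^1,49)=8, bounds=[4,8]
  i=2: D_i=min(4*2^2,49)=16, bounds=[8,16]
  i=3: D_i=min(4*2^3,49)=32, bounds=[16,32]
  i=4: D_i=min(4*2^4,49)=49, bounds=[24,49]

Answer: [2,4] [4,8] [8,16] [16,32] [24,49]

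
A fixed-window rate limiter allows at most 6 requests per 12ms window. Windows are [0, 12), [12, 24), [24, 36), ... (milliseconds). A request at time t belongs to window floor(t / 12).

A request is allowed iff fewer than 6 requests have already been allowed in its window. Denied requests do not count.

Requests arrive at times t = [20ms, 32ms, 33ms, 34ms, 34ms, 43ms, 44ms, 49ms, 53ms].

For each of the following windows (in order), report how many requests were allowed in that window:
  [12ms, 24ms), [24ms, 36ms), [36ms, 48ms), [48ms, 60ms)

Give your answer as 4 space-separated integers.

Processing requests:
  req#1 t=20ms (window 1): ALLOW
  req#2 t=32ms (window 2): ALLOW
  req#3 t=33ms (window 2): ALLOW
  req#4 t=34ms (window 2): ALLOW
  req#5 t=34ms (window 2): ALLOW
  req#6 t=43ms (window 3): ALLOW
  req#7 t=44ms (window 3): ALLOW
  req#8 t=49ms (window 4): ALLOW
  req#9 t=53ms (window 4): ALLOW

Allowed counts by window: 1 4 2 2

Answer: 1 4 2 2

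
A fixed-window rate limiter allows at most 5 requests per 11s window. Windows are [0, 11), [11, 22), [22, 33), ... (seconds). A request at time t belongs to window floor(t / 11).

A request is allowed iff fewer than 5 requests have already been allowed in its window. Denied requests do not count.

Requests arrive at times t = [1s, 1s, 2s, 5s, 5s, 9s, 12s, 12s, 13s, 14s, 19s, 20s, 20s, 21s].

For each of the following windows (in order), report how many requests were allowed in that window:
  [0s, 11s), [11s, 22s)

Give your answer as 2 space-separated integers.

Processing requests:
  req#1 t=1s (window 0): ALLOW
  req#2 t=1s (window 0): ALLOW
  req#3 t=2s (window 0): ALLOW
  req#4 t=5s (window 0): ALLOW
  req#5 t=5s (window 0): ALLOW
  req#6 t=9s (window 0): DENY
  req#7 t=12s (window 1): ALLOW
  req#8 t=12s (window 1): ALLOW
  req#9 t=13s (window 1): ALLOW
  req#10 t=14s (window 1): ALLOW
  req#11 t=19s (window 1): ALLOW
  req#12 t=20s (window 1): DENY
  req#13 t=20s (window 1): DENY
  req#14 t=21s (window 1): DENY

Allowed counts by window: 5 5

Answer: 5 5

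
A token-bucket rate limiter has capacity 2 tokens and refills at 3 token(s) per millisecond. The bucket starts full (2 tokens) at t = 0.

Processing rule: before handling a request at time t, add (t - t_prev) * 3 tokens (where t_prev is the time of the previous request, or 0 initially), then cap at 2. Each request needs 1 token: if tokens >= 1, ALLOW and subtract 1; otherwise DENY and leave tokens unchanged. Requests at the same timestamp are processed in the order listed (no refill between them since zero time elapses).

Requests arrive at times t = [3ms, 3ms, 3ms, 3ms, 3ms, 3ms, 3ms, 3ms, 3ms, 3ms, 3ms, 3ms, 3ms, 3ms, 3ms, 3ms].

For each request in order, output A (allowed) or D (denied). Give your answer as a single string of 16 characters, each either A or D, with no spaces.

Simulating step by step:
  req#1 t=3ms: ALLOW
  req#2 t=3ms: ALLOW
  req#3 t=3ms: DENY
  req#4 t=3ms: DENY
  req#5 t=3ms: DENY
  req#6 t=3ms: DENY
  req#7 t=3ms: DENY
  req#8 t=3ms: DENY
  req#9 t=3ms: DENY
  req#10 t=3ms: DENY
  req#11 t=3ms: DENY
  req#12 t=3ms: DENY
  req#13 t=3ms: DENY
  req#14 t=3ms: DENY
  req#15 t=3ms: DENY
  req#16 t=3ms: DENY

Answer: AADDDDDDDDDDDDDD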